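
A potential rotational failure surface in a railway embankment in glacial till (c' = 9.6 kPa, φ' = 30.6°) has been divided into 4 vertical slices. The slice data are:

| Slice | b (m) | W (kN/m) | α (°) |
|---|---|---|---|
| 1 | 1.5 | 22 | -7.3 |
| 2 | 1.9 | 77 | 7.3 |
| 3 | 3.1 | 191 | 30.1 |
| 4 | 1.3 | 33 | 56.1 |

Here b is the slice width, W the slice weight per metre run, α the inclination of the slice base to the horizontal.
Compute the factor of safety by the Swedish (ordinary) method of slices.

Ordinary method of slices: FS = Σ[c'·Δl_i + (W_i cosα_i)·tanφ'] / Σ W_i sinα_i, with Δl_i = b_i / cosα_i.
Slice 1: Δl = 1.5/cos(-7.3°) = 1.512 m; N'_1 = 22·cos(-7.3°) = 21.8; c'Δl = 14.52; W sinα = -2.8
Slice 2: Δl = 1.9/cos7.3° = 1.916 m; N'_2 = 77·cos7.3° = 76.4; c'Δl = 18.39; W sinα = 9.8
Slice 3: Δl = 3.1/cos30.1° = 3.583 m; N'_3 = 191·cos30.1° = 165.2; c'Δl = 34.40; W sinα = 95.8
Slice 4: Δl = 1.3/cos56.1° = 2.331 m; N'_4 = 33·cos56.1° = 18.4; c'Δl = 22.38; W sinα = 27.4
Σc'Δl = 89.7 kN/m; ΣN' = 281.8 kN/m; ΣW sinα = 130.2 kN/m
Resisting = 89.7 + 281.8·tan30.6° = 89.7 + 166.7 = 256.4 kN/m
FS = 256.4 / 130.2 = 1.970

FS = 1.97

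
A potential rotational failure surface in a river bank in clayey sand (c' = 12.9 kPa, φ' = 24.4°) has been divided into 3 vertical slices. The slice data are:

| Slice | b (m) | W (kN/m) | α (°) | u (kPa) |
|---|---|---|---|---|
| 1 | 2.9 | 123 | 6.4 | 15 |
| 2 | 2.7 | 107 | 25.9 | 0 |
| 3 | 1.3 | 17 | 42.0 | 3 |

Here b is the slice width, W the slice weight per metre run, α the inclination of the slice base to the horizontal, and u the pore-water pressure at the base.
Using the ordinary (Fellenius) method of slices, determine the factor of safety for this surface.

Ordinary method of slices: FS = Σ[c'·Δl_i + (W_i cosα_i − u_i·Δl_i)·tanφ'] / Σ W_i sinα_i, with Δl_i = b_i / cosα_i.
Slice 1: Δl = 2.9/cos6.4° = 2.918 m; N'_1 = 123·cos6.4° − 15·2.918 = 78.5; c'Δl = 37.64; W sinα = 13.7
Slice 2: Δl = 2.7/cos25.9° = 3.001 m; N'_2 = 107·cos25.9° − 0·3.001 = 96.3; c'Δl = 38.72; W sinα = 46.7
Slice 3: Δl = 1.3/cos42.0° = 1.749 m; N'_3 = 17·cos42.0° − 3·1.749 = 7.4; c'Δl = 22.57; W sinα = 11.4
Σc'Δl = 98.9 kN/m; ΣN' = 182.1 kN/m; ΣW sinα = 71.8 kN/m
Resisting = 98.9 + 182.1·tan24.4° = 98.9 + 82.6 = 181.5 kN/m
FS = 181.5 / 71.8 = 2.527

FS = 2.53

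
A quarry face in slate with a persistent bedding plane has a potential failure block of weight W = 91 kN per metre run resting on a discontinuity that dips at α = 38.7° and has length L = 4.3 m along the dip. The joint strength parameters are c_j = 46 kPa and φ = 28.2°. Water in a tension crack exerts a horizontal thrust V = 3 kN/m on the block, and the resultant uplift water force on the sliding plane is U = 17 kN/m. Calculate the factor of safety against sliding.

FS = 3.81

Resolving the block weight along and normal to the plane and applying the Mohr–Coulomb strength on the joint:
N' = W cosα − U − V sinα = 91·cos38.7° − 17 − 3·sin38.7° = 52.1 kN/m
Driving force T = W sinα + V cosα = 91·sin38.7° + 3·cos38.7° = 59.2 kN/m
Resisting force R = c_j·L + N'·tanφ = 46·4.3 + 52.1·tan28.2° = 197.8 + 28.0 = 225.8 kN/m
FS = R / T = 225.8 / 59.2 = 3.811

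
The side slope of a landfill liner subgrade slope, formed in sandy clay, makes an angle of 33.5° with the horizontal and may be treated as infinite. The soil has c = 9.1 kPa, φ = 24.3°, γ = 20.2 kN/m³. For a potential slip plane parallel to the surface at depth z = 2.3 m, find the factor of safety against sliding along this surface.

For an infinite slope with a slip plane parallel to the surface (no pore pressure): FS = [c + γz cos²β tanφ] / [γz sinβ cosβ].
γz = 20.2·2.3 = 46.46 kN/m²
Numerator = 9.1 + 46.46·cos²33.5°·tan24.3° = 9.1 + 46.46·0.6954·0.4515 = 23.687 kPa
Denominator = 46.46·sin33.5°·cos33.5° = 46.46·0.5519·0.8339 = 21.383 kPa
FS = 23.687 / 21.383 = 1.108

FS = 1.11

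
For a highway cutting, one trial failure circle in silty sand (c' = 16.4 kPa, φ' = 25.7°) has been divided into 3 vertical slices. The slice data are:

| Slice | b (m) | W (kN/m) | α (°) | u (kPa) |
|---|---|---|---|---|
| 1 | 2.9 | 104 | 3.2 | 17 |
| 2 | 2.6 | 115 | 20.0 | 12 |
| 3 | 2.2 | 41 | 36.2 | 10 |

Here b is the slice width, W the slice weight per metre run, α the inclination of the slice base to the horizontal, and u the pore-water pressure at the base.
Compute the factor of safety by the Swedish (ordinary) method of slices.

FS = 2.92

Ordinary method of slices: FS = Σ[c'·Δl_i + (W_i cosα_i − u_i·Δl_i)·tanφ'] / Σ W_i sinα_i, with Δl_i = b_i / cosα_i.
Slice 1: Δl = 2.9/cos3.2° = 2.905 m; N'_1 = 104·cos3.2° − 17·2.905 = 54.5; c'Δl = 47.63; W sinα = 5.8
Slice 2: Δl = 2.6/cos20.0° = 2.767 m; N'_2 = 115·cos20.0° − 12·2.767 = 74.9; c'Δl = 45.38; W sinα = 39.3
Slice 3: Δl = 2.2/cos36.2° = 2.726 m; N'_3 = 41·cos36.2° − 10·2.726 = 5.8; c'Δl = 44.71; W sinα = 24.2
Σc'Δl = 137.7 kN/m; ΣN' = 135.1 kN/m; ΣW sinα = 69.4 kN/m
Resisting = 137.7 + 135.1·tan25.7° = 137.7 + 65.0 = 202.8 kN/m
FS = 202.8 / 69.4 = 2.924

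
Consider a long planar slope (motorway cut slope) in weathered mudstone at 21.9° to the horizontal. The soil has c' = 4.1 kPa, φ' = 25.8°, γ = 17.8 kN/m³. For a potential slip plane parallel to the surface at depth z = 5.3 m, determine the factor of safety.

FS = 1.33

For an infinite slope with a slip plane parallel to the surface (no pore pressure): FS = [c' + γz cos²β tanφ'] / [γz sinβ cosβ].
γz = 17.8·5.3 = 94.34 kN/m²
Numerator = 4.1 + 94.34·cos²21.9°·tan25.8° = 4.1 + 94.34·0.8609·0.4834 = 43.361 kPa
Denominator = 94.34·sin21.9°·cos21.9° = 94.34·0.3730·0.9278 = 32.648 kPa
FS = 43.361 / 32.648 = 1.328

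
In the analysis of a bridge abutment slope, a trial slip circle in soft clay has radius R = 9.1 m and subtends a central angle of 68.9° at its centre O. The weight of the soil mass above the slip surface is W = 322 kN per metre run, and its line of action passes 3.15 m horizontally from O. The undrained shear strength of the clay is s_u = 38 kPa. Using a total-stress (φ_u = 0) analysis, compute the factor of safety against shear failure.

FS = 3.73

Taking moments about the centre O, the resisting moment is provided by the undrained shear strength acting along the arc:
Arc length L_a = R·θ = 9.1·(68.9°·π/180) = 9.1·1.2025 = 10.94 m
M_R = s_u·L_a·R = 38·10.94·9.1 = 3784.1 kN·m/m
M_D = W·d = 322·3.15 = 1014.3 kN·m/m
FS = M_R / M_D = 3784.1 / 1014.3 = 3.731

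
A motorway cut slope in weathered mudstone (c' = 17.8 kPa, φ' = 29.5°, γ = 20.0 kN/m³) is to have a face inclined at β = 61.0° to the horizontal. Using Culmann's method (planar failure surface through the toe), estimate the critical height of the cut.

Culmann's analysis gives the critical failure plane at α_cr = (β + φ')/2 = (61.0 + 29.5)/2 = 45.2°, and the critical height
H_c = (4c'/γ) · sinβ cosφ' / [1 − cos(β − φ')]
    = (4·17.8/20.0) · sin61.0°·cos29.5° / [1 − cos(31.5°)]
    = 3.560 · 0.8746·0.8704 / [1 − 0.8526]
    = 3.560 · 0.7612 / 0.1474
    = 18.39 m

H_c = 18.39 m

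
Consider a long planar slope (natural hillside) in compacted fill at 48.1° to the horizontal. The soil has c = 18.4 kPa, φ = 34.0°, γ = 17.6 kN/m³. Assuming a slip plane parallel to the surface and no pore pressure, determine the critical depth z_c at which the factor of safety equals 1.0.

Setting FS = 1.00 in FS = [c + γz cos²β tanφ] / [γz sinβ cosβ] and solving for z:
z = c / [γ cosβ (FS·sinβ − cosβ·tanφ)]
  = 18.4 / [17.6·cos48.1°·(1.00·sin48.1° − cos48.1°·tan34.0°)]
  = 18.4 / [17.6·0.6678·(1.00·0.7443 − 0.6678·0.6745)]
  = 18.4 / 3.4539 = 5.327 m

z_c = 5.33 m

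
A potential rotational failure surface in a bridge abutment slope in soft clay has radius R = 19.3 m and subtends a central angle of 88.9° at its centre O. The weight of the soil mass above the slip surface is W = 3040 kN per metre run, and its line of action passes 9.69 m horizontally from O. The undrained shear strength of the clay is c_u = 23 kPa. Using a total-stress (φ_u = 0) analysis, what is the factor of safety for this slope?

Taking moments about the centre O, the resisting moment is provided by the undrained shear strength acting along the arc:
Arc length L_a = R·θ = 19.3·(88.9°·π/180) = 19.3·1.5516 = 29.95 m
M_R = c_u·L_a·R = 23·29.95·19.3 = 13293.0 kN·m/m
M_D = W·d = 3040·9.69 = 29457.6 kN·m/m
FS = M_R / M_D = 13293.0 / 29457.6 = 0.451

FS = 0.45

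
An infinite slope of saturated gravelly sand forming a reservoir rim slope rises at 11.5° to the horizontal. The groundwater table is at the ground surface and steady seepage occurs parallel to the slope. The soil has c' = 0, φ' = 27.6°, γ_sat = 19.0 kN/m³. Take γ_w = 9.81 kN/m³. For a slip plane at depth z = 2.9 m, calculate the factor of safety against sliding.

With seepage parallel to the slope and the water table at the surface, the effective normal stress on the slip plane uses the buoyant unit weight γ' = γ_sat − γ_w while the driving shear stress uses γ_sat:
FS = [c' + γ' z cos²β tanφ'] / [γ_sat z sinβ cosβ]
(For c' = 0 this reduces to FS = (γ'/γ_sat)·tanφ'/tanβ.)
γ' = 19.0 − 9.81 = 9.19 kN/m³
Numerator = 0.0 + 9.19·2.9·cos²11.5°·tan27.6° = 0.0 + 9.19·2.9·0.9603·0.5228 = 13.379 kPa
Denominator = 19.0·2.9·sin11.5°·cos11.5° = 19.0·2.9·0.1994·0.9799 = 10.765 kPa
FS = 13.379 / 10.765 = 1.243

FS = 1.24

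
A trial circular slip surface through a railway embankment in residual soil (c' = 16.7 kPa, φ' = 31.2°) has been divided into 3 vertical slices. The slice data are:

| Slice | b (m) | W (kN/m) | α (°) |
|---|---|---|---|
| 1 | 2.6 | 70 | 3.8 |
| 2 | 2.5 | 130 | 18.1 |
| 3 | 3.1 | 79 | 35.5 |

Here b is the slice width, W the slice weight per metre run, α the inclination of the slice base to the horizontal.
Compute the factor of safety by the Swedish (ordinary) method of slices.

FS = 3.38

Ordinary method of slices: FS = Σ[c'·Δl_i + (W_i cosα_i)·tanφ'] / Σ W_i sinα_i, with Δl_i = b_i / cosα_i.
Slice 1: Δl = 2.6/cos3.8° = 2.606 m; N'_1 = 70·cos3.8° = 69.8; c'Δl = 43.52; W sinα = 4.6
Slice 2: Δl = 2.5/cos18.1° = 2.630 m; N'_2 = 130·cos18.1° = 123.6; c'Δl = 43.92; W sinα = 40.4
Slice 3: Δl = 3.1/cos35.5° = 3.808 m; N'_3 = 79·cos35.5° = 64.3; c'Δl = 63.59; W sinα = 45.9
Σc'Δl = 151.0 kN/m; ΣN' = 257.7 kN/m; ΣW sinα = 90.9 kN/m
Resisting = 151.0 + 257.7·tan31.2° = 151.0 + 156.1 = 307.1 kN/m
FS = 307.1 / 90.9 = 3.379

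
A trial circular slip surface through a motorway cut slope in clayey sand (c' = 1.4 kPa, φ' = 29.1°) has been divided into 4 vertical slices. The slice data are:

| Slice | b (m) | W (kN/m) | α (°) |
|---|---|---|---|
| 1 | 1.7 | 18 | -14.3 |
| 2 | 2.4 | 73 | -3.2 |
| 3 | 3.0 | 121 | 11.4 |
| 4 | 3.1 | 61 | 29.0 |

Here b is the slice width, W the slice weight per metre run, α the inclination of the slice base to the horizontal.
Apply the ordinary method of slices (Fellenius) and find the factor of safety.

Ordinary method of slices: FS = Σ[c'·Δl_i + (W_i cosα_i)·tanφ'] / Σ W_i sinα_i, with Δl_i = b_i / cosα_i.
Slice 1: Δl = 1.7/cos(-14.3°) = 1.754 m; N'_1 = 18·cos(-14.3°) = 17.4; c'Δl = 2.46; W sinα = -4.4
Slice 2: Δl = 2.4/cos(-3.2°) = 2.404 m; N'_2 = 73·cos(-3.2°) = 72.9; c'Δl = 3.37; W sinα = -4.1
Slice 3: Δl = 3.0/cos11.4° = 3.060 m; N'_3 = 121·cos11.4° = 118.6; c'Δl = 4.28; W sinα = 23.9
Slice 4: Δl = 3.1/cos29.0° = 3.544 m; N'_4 = 61·cos29.0° = 53.4; c'Δl = 4.96; W sinα = 29.6
Σc'Δl = 15.1 kN/m; ΣN' = 262.3 kN/m; ΣW sinα = 45.0 kN/m
Resisting = 15.1 + 262.3·tan29.1° = 15.1 + 146.0 = 161.1 kN/m
FS = 161.1 / 45.0 = 3.582

FS = 3.58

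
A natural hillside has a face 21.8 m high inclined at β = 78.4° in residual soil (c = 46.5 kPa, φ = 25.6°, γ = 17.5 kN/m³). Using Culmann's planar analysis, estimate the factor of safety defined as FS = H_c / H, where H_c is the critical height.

H_c = (4c/γ) · sinβ cosφ / [1 − cos(β − φ)]
    = (4·46.5/17.5) · sin78.4°·cos25.6° / [1 − cos52.8°]
    = 10.629 · 0.8834 / 0.3954 = 23.75 m
FS = H_c / H = 23.75 / 21.8 = 1.089

FS = 1.09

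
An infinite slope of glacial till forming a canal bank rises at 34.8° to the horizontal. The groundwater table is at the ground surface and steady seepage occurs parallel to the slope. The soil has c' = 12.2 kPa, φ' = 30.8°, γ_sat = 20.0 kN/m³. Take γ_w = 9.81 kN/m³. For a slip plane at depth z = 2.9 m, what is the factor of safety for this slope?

FS = 0.89

With seepage parallel to the slope and the water table at the surface, the effective normal stress on the slip plane uses the buoyant unit weight γ' = γ_sat − γ_w while the driving shear stress uses γ_sat:
FS = [c' + γ' z cos²β tanφ'] / [γ_sat z sinβ cosβ]
γ' = 20.0 − 9.81 = 10.19 kN/m³
Numerator = 12.2 + 10.19·2.9·cos²34.8°·tan30.8° = 12.2 + 10.19·2.9·0.6743·0.5961 = 24.078 kPa
Denominator = 20.0·2.9·sin34.8°·cos34.8° = 20.0·2.9·0.5707·0.8211 = 27.181 kPa
FS = 24.078 / 27.181 = 0.886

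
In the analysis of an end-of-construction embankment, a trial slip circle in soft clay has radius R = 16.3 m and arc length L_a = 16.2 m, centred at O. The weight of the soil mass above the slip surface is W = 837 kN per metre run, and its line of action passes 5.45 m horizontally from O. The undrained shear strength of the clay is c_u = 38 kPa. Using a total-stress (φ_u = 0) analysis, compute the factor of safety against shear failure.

FS = 2.20

Taking moments about the centre O, the resisting moment is provided by the undrained shear strength acting along the arc:
M_R = c_u·L_a·R = 38·16.20·16.3 = 10034.3 kN·m/m
M_D = W·d = 837·5.45 = 4561.7 kN·m/m
FS = M_R / M_D = 10034.3 / 4561.7 = 2.200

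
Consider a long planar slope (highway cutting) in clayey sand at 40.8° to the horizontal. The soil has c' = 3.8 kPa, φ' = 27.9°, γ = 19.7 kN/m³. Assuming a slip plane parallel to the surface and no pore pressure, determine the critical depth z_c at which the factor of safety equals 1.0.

z_c = 1.01 m

Setting FS = 1.00 in FS = [c' + γz cos²β tanφ'] / [γz sinβ cosβ] and solving for z:
z = c' / [γ cosβ (FS·sinβ − cosβ·tanφ')]
  = 3.8 / [19.7·cos40.8°·(1.00·sin40.8° − cos40.8°·tan27.9°)]
  = 3.8 / [19.7·0.7570·(1.00·0.6534 − 0.7570·0.5295)]
  = 3.8 / 3.7672 = 1.009 m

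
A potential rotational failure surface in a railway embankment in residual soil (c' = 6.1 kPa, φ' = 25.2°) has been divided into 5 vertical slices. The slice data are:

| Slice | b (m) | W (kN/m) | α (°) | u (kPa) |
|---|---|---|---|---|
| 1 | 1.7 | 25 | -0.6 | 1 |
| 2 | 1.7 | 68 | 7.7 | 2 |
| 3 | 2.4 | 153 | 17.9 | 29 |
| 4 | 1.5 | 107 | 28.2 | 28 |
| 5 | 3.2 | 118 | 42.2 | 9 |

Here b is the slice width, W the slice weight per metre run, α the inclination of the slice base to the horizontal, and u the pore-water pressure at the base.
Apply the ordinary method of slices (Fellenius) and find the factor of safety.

FS = 1.04

Ordinary method of slices: FS = Σ[c'·Δl_i + (W_i cosα_i − u_i·Δl_i)·tanφ'] / Σ W_i sinα_i, with Δl_i = b_i / cosα_i.
Slice 1: Δl = 1.7/cos(-0.6°) = 1.700 m; N'_1 = 25·cos(-0.6°) − 1·1.700 = 23.3; c'Δl = 10.37; W sinα = -0.3
Slice 2: Δl = 1.7/cos7.7° = 1.715 m; N'_2 = 68·cos7.7° − 2·1.715 = 64.0; c'Δl = 10.46; W sinα = 9.1
Slice 3: Δl = 2.4/cos17.9° = 2.522 m; N'_3 = 153·cos17.9° − 29·2.522 = 72.5; c'Δl = 15.38; W sinα = 47.0
Slice 4: Δl = 1.5/cos28.2° = 1.702 m; N'_4 = 107·cos28.2° − 28·1.702 = 46.6; c'Δl = 10.38; W sinα = 50.6
Slice 5: Δl = 3.2/cos42.2° = 4.320 m; N'_5 = 118·cos42.2° − 9·4.320 = 48.5; c'Δl = 26.35; W sinα = 79.3
Σc'Δl = 73.0 kN/m; ΣN' = 254.9 kN/m; ΣW sinα = 185.7 kN/m
Resisting = 73.0 + 254.9·tan25.2° = 73.0 + 119.9 = 192.9 kN/m
FS = 192.9 / 185.7 = 1.039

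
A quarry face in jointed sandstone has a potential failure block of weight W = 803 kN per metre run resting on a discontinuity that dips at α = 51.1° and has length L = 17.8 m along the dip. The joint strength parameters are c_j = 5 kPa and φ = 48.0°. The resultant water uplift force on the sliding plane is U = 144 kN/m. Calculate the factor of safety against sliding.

Resolving the block weight along and normal to the plane and applying the Mohr–Coulomb strength on the joint:
N' = W cosα − U = 803·cos51.1° − 144 = 360.3 kN/m
Driving force T = W sinα = 803·sin51.1° = 624.9 kN/m
Resisting force R = c_j·L + N'·tanφ = 5·17.8 + 360.3·tan48.0° = 89.0 + 400.1 = 489.1 kN/m
FS = R / T = 489.1 / 624.9 = 0.783

FS = 0.78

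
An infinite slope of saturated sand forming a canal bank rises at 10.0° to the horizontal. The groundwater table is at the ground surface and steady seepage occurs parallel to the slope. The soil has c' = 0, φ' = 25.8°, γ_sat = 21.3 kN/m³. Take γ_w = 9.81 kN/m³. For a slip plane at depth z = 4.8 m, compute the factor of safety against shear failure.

FS = 1.48

With seepage parallel to the slope and the water table at the surface, the effective normal stress on the slip plane uses the buoyant unit weight γ' = γ_sat − γ_w while the driving shear stress uses γ_sat:
FS = [c' + γ' z cos²β tanφ'] / [γ_sat z sinβ cosβ]
(For c' = 0 this reduces to FS = (γ'/γ_sat)·tanφ'/tanβ.)
γ' = 21.3 − 9.81 = 11.49 kN/m³
Numerator = 0.0 + 11.49·4.8·cos²10.0°·tan25.8° = 0.0 + 11.49·4.8·0.9698·0.4834 = 25.858 kPa
Denominator = 21.3·4.8·sin10.0°·cos10.0° = 21.3·4.8·0.1736·0.9848 = 17.484 kPa
FS = 25.858 / 17.484 = 1.479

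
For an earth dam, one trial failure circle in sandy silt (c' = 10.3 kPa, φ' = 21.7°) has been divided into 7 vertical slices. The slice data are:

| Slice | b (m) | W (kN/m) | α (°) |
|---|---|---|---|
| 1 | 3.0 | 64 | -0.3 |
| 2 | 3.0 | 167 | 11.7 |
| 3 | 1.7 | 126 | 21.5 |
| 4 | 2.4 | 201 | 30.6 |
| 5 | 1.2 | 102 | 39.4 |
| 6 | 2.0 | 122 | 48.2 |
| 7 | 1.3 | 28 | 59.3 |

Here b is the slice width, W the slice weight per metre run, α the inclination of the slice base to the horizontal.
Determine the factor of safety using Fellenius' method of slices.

Ordinary method of slices: FS = Σ[c'·Δl_i + (W_i cosα_i)·tanφ'] / Σ W_i sinα_i, with Δl_i = b_i / cosα_i.
Slice 1: Δl = 3.0/cos(-0.3°) = 3.000 m; N'_1 = 64·cos(-0.3°) = 64.0; c'Δl = 30.90; W sinα = -0.3
Slice 2: Δl = 3.0/cos11.7° = 3.064 m; N'_2 = 167·cos11.7° = 163.5; c'Δl = 31.56; W sinα = 33.9
Slice 3: Δl = 1.7/cos21.5° = 1.827 m; N'_3 = 126·cos21.5° = 117.2; c'Δl = 18.82; W sinα = 46.2
Slice 4: Δl = 2.4/cos30.6° = 2.788 m; N'_4 = 201·cos30.6° = 173.0; c'Δl = 28.72; W sinα = 102.3
Slice 5: Δl = 1.2/cos39.4° = 1.553 m; N'_5 = 102·cos39.4° = 78.8; c'Δl = 16.00; W sinα = 64.7
Slice 6: Δl = 2.0/cos48.2° = 3.001 m; N'_6 = 122·cos48.2° = 81.3; c'Δl = 30.91; W sinα = 90.9
Slice 7: Δl = 1.3/cos59.3° = 2.546 m; N'_7 = 28·cos59.3° = 14.3; c'Δl = 26.23; W sinα = 24.1
Σc'Δl = 183.1 kN/m; ΣN' = 692.2 kN/m; ΣW sinα = 361.8 kN/m
Resisting = 183.1 + 692.2·tan21.7° = 183.1 + 275.5 = 458.6 kN/m
FS = 458.6 / 361.8 = 1.268

FS = 1.27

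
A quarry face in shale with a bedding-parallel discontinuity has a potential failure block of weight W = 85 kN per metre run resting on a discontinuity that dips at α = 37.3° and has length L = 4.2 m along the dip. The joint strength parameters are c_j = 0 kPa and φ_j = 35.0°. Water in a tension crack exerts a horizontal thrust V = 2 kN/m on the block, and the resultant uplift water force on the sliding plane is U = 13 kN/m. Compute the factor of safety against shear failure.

Resolving the block weight along and normal to the plane and applying the Mohr–Coulomb strength on the joint:
N' = W cosα − U − V sinα = 85·cos37.3° − 13 − 2·sin37.3° = 53.4 kN/m
Driving force T = W sinα + V cosα = 85·sin37.3° + 2·cos37.3° = 53.1 kN/m
Resisting force R = c_j·L + N'·tanφ_j = 0·4.2 + 53.4·tan35.0° = 0.0 + 37.4 = 37.4 kN/m
FS = R / T = 37.4 / 53.1 = 0.704

FS = 0.70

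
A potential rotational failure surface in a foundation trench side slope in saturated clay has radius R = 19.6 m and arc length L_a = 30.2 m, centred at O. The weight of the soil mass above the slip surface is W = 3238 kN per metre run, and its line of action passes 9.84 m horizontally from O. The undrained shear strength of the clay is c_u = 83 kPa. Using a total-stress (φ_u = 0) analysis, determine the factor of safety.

Taking moments about the centre O, the resisting moment is provided by the undrained shear strength acting along the arc:
M_R = c_u·L_a·R = 83·30.20·19.6 = 49129.4 kN·m/m
M_D = W·d = 3238·9.84 = 31861.9 kN·m/m
FS = M_R / M_D = 49129.4 / 31861.9 = 1.542

FS = 1.54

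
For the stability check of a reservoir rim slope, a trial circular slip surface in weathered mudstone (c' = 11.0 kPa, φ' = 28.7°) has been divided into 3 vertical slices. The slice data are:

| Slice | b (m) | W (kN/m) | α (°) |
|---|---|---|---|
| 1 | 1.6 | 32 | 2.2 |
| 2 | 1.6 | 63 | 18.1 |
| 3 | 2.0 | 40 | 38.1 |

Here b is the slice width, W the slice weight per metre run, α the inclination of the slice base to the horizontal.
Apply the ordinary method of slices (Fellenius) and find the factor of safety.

FS = 2.89

Ordinary method of slices: FS = Σ[c'·Δl_i + (W_i cosα_i)·tanφ'] / Σ W_i sinα_i, with Δl_i = b_i / cosα_i.
Slice 1: Δl = 1.6/cos2.2° = 1.601 m; N'_1 = 32·cos2.2° = 32.0; c'Δl = 17.61; W sinα = 1.2
Slice 2: Δl = 1.6/cos18.1° = 1.683 m; N'_2 = 63·cos18.1° = 59.9; c'Δl = 18.52; W sinα = 19.6
Slice 3: Δl = 2.0/cos38.1° = 2.542 m; N'_3 = 40·cos38.1° = 31.5; c'Δl = 27.96; W sinα = 24.7
Σc'Δl = 64.1 kN/m; ΣN' = 123.3 kN/m; ΣW sinα = 45.5 kN/m
Resisting = 64.1 + 123.3·tan28.7° = 64.1 + 67.5 = 131.6 kN/m
FS = 131.6 / 45.5 = 2.894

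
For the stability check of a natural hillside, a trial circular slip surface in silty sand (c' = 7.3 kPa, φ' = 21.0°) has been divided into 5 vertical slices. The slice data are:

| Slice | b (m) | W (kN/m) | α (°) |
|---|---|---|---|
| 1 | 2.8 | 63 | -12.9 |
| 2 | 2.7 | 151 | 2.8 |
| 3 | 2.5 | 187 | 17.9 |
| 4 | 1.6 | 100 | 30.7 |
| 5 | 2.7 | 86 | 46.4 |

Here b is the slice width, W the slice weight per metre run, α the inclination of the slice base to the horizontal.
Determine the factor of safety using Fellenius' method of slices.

FS = 1.87

Ordinary method of slices: FS = Σ[c'·Δl_i + (W_i cosα_i)·tanφ'] / Σ W_i sinα_i, with Δl_i = b_i / cosα_i.
Slice 1: Δl = 2.8/cos(-12.9°) = 2.872 m; N'_1 = 63·cos(-12.9°) = 61.4; c'Δl = 20.97; W sinα = -14.1
Slice 2: Δl = 2.7/cos2.8° = 2.703 m; N'_2 = 151·cos2.8° = 150.8; c'Δl = 19.73; W sinα = 7.4
Slice 3: Δl = 2.5/cos17.9° = 2.627 m; N'_3 = 187·cos17.9° = 177.9; c'Δl = 19.18; W sinα = 57.5
Slice 4: Δl = 1.6/cos30.7° = 1.861 m; N'_4 = 100·cos30.7° = 86.0; c'Δl = 13.58; W sinα = 51.1
Slice 5: Δl = 2.7/cos46.4° = 3.915 m; N'_5 = 86·cos46.4° = 59.3; c'Δl = 28.58; W sinα = 62.3
Σc'Δl = 102.0 kN/m; ΣN' = 535.5 kN/m; ΣW sinα = 164.1 kN/m
Resisting = 102.0 + 535.5·tan21.0° = 102.0 + 205.5 = 307.6 kN/m
FS = 307.6 / 164.1 = 1.874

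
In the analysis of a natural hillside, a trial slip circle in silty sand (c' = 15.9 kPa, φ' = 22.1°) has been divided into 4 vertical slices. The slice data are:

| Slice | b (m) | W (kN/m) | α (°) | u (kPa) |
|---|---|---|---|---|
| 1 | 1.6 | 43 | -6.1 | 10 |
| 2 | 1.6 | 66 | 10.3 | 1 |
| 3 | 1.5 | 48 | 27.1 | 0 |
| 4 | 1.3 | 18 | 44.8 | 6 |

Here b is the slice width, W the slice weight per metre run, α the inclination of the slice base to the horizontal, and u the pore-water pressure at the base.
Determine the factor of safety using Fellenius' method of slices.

Ordinary method of slices: FS = Σ[c'·Δl_i + (W_i cosα_i − u_i·Δl_i)·tanφ'] / Σ W_i sinα_i, with Δl_i = b_i / cosα_i.
Slice 1: Δl = 1.6/cos(-6.1°) = 1.609 m; N'_1 = 43·cos(-6.1°) − 10·1.609 = 26.7; c'Δl = 25.58; W sinα = -4.6
Slice 2: Δl = 1.6/cos10.3° = 1.626 m; N'_2 = 66·cos10.3° − 1·1.626 = 63.3; c'Δl = 25.86; W sinα = 11.8
Slice 3: Δl = 1.5/cos27.1° = 1.685 m; N'_3 = 48·cos27.1° − 0·1.685 = 42.7; c'Δl = 26.79; W sinα = 21.9
Slice 4: Δl = 1.3/cos44.8° = 1.832 m; N'_4 = 18·cos44.8° − 6·1.832 = 1.8; c'Δl = 29.13; W sinα = 12.7
Σc'Δl = 107.4 kN/m; ΣN' = 134.5 kN/m; ΣW sinα = 41.8 kN/m
Resisting = 107.4 + 134.5·tan22.1° = 107.4 + 54.6 = 162.0 kN/m
FS = 162.0 / 41.8 = 3.877

FS = 3.88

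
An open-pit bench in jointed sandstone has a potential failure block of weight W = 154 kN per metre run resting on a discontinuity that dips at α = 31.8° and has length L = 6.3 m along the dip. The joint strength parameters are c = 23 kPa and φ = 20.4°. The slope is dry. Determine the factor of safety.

FS = 2.39

Resolving the block weight along and normal to the plane and applying the Mohr–Coulomb strength on the joint:
N' = W cosα = 154·cos31.8° = 130.9 kN/m
Driving force T = W sinα = 154·sin31.8° = 81.2 kN/m
Resisting force R = c·L + N'·tanφ = 23·6.3 + 130.9·tan20.4° = 144.9 + 48.7 = 193.6 kN/m
FS = R / T = 193.6 / 81.2 = 2.385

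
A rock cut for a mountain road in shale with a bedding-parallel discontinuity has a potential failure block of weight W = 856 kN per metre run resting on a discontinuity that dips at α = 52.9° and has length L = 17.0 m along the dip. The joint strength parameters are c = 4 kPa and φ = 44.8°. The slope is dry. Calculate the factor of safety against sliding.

Resolving the block weight along and normal to the plane and applying the Mohr–Coulomb strength on the joint:
N' = W cosα = 856·cos52.9° = 516.3 kN/m
Driving force T = W sinα = 856·sin52.9° = 682.7 kN/m
Resisting force R = c·L + N'·tanφ = 4·17.0 + 516.3·tan44.8° = 68.0 + 512.8 = 580.8 kN/m
FS = R / T = 580.8 / 682.7 = 0.851

FS = 0.85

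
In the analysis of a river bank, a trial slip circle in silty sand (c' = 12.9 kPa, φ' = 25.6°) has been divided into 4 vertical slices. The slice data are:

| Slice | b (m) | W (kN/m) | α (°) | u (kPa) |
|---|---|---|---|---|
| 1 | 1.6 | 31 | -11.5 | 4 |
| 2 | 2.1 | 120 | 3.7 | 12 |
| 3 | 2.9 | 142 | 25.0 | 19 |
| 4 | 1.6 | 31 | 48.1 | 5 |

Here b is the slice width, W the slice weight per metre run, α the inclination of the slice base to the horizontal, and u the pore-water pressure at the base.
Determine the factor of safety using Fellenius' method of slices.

FS = 2.53

Ordinary method of slices: FS = Σ[c'·Δl_i + (W_i cosα_i − u_i·Δl_i)·tanφ'] / Σ W_i sinα_i, with Δl_i = b_i / cosα_i.
Slice 1: Δl = 1.6/cos(-11.5°) = 1.633 m; N'_1 = 31·cos(-11.5°) − 4·1.633 = 23.8; c'Δl = 21.06; W sinα = -6.2
Slice 2: Δl = 2.1/cos3.7° = 2.104 m; N'_2 = 120·cos3.7° − 12·2.104 = 94.5; c'Δl = 27.15; W sinα = 7.7
Slice 3: Δl = 2.9/cos25.0° = 3.200 m; N'_3 = 142·cos25.0° − 19·3.200 = 67.9; c'Δl = 41.28; W sinα = 60.0
Slice 4: Δl = 1.6/cos48.1° = 2.396 m; N'_4 = 31·cos48.1° − 5·2.396 = 8.7; c'Δl = 30.91; W sinα = 23.1
Σc'Δl = 120.4 kN/m; ΣN' = 195.0 kN/m; ΣW sinα = 84.6 kN/m
Resisting = 120.4 + 195.0·tan25.6° = 120.4 + 93.4 = 213.8 kN/m
FS = 213.8 / 84.6 = 2.526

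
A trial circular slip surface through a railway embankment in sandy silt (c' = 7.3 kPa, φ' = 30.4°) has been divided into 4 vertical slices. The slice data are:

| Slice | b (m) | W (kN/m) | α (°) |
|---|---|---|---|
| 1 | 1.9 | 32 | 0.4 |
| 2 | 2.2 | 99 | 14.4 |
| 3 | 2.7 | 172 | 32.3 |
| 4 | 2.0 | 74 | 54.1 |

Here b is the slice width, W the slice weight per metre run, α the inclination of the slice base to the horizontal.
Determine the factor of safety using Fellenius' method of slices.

Ordinary method of slices: FS = Σ[c'·Δl_i + (W_i cosα_i)·tanφ'] / Σ W_i sinα_i, with Δl_i = b_i / cosα_i.
Slice 1: Δl = 1.9/cos0.4° = 1.900 m; N'_1 = 32·cos0.4° = 32.0; c'Δl = 13.87; W sinα = 0.2
Slice 2: Δl = 2.2/cos14.4° = 2.271 m; N'_2 = 99·cos14.4° = 95.9; c'Δl = 16.58; W sinα = 24.6
Slice 3: Δl = 2.7/cos32.3° = 3.194 m; N'_3 = 172·cos32.3° = 145.4; c'Δl = 23.32; W sinα = 91.9
Slice 4: Δl = 2.0/cos54.1° = 3.411 m; N'_4 = 74·cos54.1° = 43.4; c'Δl = 24.90; W sinα = 59.9
Σc'Δl = 78.7 kN/m; ΣN' = 316.7 kN/m; ΣW sinα = 176.7 kN/m
Resisting = 78.7 + 316.7·tan30.4° = 78.7 + 185.8 = 264.5 kN/m
FS = 264.5 / 176.7 = 1.497

FS = 1.50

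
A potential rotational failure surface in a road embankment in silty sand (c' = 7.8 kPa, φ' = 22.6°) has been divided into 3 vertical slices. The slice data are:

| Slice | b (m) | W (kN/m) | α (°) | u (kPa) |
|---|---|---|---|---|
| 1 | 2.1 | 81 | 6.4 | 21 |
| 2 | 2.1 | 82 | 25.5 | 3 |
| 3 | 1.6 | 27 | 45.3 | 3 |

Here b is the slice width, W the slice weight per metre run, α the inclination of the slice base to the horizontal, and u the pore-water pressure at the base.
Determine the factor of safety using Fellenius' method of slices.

Ordinary method of slices: FS = Σ[c'·Δl_i + (W_i cosα_i − u_i·Δl_i)·tanφ'] / Σ W_i sinα_i, with Δl_i = b_i / cosα_i.
Slice 1: Δl = 2.1/cos6.4° = 2.113 m; N'_1 = 81·cos6.4° − 21·2.113 = 36.1; c'Δl = 16.48; W sinα = 9.0
Slice 2: Δl = 2.1/cos25.5° = 2.327 m; N'_2 = 82·cos25.5° − 3·2.327 = 67.0; c'Δl = 18.15; W sinα = 35.3
Slice 3: Δl = 1.6/cos45.3° = 2.275 m; N'_3 = 27·cos45.3° − 3·2.275 = 12.2; c'Δl = 17.74; W sinα = 19.2
Σc'Δl = 52.4 kN/m; ΣN' = 115.3 kN/m; ΣW sinα = 63.5 kN/m
Resisting = 52.4 + 115.3·tan22.6° = 52.4 + 48.0 = 100.4 kN/m
FS = 100.4 / 63.5 = 1.580

FS = 1.58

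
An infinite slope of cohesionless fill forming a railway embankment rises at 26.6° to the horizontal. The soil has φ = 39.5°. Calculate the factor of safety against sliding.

For a dry cohesionless infinite slope the factor of safety is FS = tanφ / tanβ.
FS = tan39.5° / tan26.6° = 0.8243 / 0.5008 = 1.646

FS = 1.65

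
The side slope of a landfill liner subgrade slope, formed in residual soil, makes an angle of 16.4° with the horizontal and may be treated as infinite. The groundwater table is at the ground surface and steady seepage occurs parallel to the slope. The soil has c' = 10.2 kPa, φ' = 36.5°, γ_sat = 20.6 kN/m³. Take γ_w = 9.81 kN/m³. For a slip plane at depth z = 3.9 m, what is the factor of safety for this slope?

FS = 1.79

With seepage parallel to the slope and the water table at the surface, the effective normal stress on the slip plane uses the buoyant unit weight γ' = γ_sat − γ_w while the driving shear stress uses γ_sat:
FS = [c' + γ' z cos²β tanφ'] / [γ_sat z sinβ cosβ]
γ' = 20.6 − 9.81 = 10.79 kN/m³
Numerator = 10.2 + 10.79·3.9·cos²16.4°·tan36.5° = 10.2 + 10.79·3.9·0.9203·0.7400 = 38.856 kPa
Denominator = 20.6·3.9·sin16.4°·cos16.4° = 20.6·3.9·0.2823·0.9593 = 21.760 kPa
FS = 38.856 / 21.760 = 1.786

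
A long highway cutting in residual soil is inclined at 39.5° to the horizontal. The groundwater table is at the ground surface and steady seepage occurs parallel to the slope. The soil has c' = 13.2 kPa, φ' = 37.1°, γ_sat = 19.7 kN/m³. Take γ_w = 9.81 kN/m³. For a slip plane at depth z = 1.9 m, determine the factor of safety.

With seepage parallel to the slope and the water table at the surface, the effective normal stress on the slip plane uses the buoyant unit weight γ' = γ_sat − γ_w while the driving shear stress uses γ_sat:
FS = [c' + γ' z cos²β tanφ'] / [γ_sat z sinβ cosβ]
γ' = 19.7 − 9.81 = 9.89 kN/m³
Numerator = 13.2 + 9.89·1.9·cos²39.5°·tan37.1° = 13.2 + 9.89·1.9·0.5954·0.7563 = 21.662 kPa
Denominator = 19.7·1.9·sin39.5°·cos39.5° = 19.7·1.9·0.6361·0.7716 = 18.371 kPa
FS = 21.662 / 18.371 = 1.179

FS = 1.18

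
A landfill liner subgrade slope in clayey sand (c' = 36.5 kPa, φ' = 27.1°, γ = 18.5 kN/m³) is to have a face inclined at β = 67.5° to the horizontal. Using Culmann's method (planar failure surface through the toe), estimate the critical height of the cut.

H_c = 27.22 m

Culmann's analysis gives the critical failure plane at α_cr = (β + φ')/2 = (67.5 + 27.1)/2 = 47.3°, and the critical height
H_c = (4c'/γ) · sinβ cosφ' / [1 − cos(β − φ')]
    = (4·36.5/18.5) · sin67.5°·cos27.1° / [1 − cos(40.4°)]
    = 7.892 · 0.9239·0.8902 / [1 − 0.7615]
    = 7.892 · 0.8224 / 0.2385
    = 27.22 m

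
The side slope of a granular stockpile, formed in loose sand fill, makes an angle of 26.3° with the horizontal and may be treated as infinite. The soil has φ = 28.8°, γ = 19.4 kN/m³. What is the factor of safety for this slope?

For a dry cohesionless infinite slope the factor of safety is FS = tanφ / tanβ.
FS = tan28.8° / tan26.3° = 0.5498 / 0.4942 = 1.112

FS = 1.11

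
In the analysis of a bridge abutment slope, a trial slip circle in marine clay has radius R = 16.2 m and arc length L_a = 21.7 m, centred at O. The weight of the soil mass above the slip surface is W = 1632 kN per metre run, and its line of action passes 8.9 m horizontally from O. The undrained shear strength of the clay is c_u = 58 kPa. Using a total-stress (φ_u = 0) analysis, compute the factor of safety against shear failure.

Taking moments about the centre O, the resisting moment is provided by the undrained shear strength acting along the arc:
M_R = c_u·L_a·R = 58·21.70·16.2 = 20389.3 kN·m/m
M_D = W·d = 1632·8.9 = 14524.8 kN·m/m
FS = M_R / M_D = 20389.3 / 14524.8 = 1.404

FS = 1.40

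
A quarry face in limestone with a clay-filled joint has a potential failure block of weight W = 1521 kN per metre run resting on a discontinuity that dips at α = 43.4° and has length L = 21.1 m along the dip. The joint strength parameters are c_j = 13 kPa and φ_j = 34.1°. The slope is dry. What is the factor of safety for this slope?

Resolving the block weight along and normal to the plane and applying the Mohr–Coulomb strength on the joint:
N' = W cosα = 1521·cos43.4° = 1105.1 kN/m
Driving force T = W sinα = 1521·sin43.4° = 1045.1 kN/m
Resisting force R = c_j·L + N'·tanφ_j = 13·21.1 + 1105.1·tan34.1° = 274.3 + 748.2 = 1022.5 kN/m
FS = R / T = 1022.5 / 1045.1 = 0.978

FS = 0.98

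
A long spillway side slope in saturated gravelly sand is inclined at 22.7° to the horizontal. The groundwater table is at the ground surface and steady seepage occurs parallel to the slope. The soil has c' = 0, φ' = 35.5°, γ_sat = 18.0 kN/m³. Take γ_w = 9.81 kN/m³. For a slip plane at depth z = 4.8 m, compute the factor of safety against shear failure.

FS = 0.78

With seepage parallel to the slope and the water table at the surface, the effective normal stress on the slip plane uses the buoyant unit weight γ' = γ_sat − γ_w while the driving shear stress uses γ_sat:
FS = [c' + γ' z cos²β tanφ'] / [γ_sat z sinβ cosβ]
(For c' = 0 this reduces to FS = (γ'/γ_sat)·tanφ'/tanβ.)
γ' = 18.0 − 9.81 = 8.19 kN/m³
Numerator = 0.0 + 8.19·4.8·cos²22.7°·tan35.5° = 0.0 + 8.19·4.8·0.8511·0.7133 = 23.865 kPa
Denominator = 18.0·4.8·sin22.7°·cos22.7° = 18.0·4.8·0.3859·0.9225 = 30.760 kPa
FS = 23.865 / 30.760 = 0.776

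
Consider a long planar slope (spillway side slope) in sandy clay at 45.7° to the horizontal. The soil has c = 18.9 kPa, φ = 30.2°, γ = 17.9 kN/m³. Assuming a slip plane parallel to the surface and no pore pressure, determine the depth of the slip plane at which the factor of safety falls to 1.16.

z = 3.57 m

Setting FS = 1.16 in FS = [c + γz cos²β tanφ] / [γz sinβ cosβ] and solving for z:
z = c / [γ cosβ (FS·sinβ − cosβ·tanφ)]
  = 18.9 / [17.9·cos45.7°·(1.16·sin45.7° − cos45.7°·tan30.2°)]
  = 18.9 / [17.9·0.6984·(1.16·0.7157 − 0.6984·0.5820)]
  = 18.9 / 5.2971 = 3.568 m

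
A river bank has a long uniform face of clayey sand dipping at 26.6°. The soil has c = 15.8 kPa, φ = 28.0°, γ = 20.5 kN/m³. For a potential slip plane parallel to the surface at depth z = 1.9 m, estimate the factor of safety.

For an infinite slope with a slip plane parallel to the surface (no pore pressure): FS = [c + γz cos²β tanφ] / [γz sinβ cosβ].
γz = 20.5·1.9 = 38.95 kN/m²
Numerator = 15.8 + 38.95·cos²26.6°·tan28.0° = 15.8 + 38.95·0.7995·0.5317 = 32.358 kPa
Denominator = 38.95·sin26.6°·cos26.6° = 38.95·0.4478·0.8942 = 15.594 kPa
FS = 32.358 / 15.594 = 2.075

FS = 2.07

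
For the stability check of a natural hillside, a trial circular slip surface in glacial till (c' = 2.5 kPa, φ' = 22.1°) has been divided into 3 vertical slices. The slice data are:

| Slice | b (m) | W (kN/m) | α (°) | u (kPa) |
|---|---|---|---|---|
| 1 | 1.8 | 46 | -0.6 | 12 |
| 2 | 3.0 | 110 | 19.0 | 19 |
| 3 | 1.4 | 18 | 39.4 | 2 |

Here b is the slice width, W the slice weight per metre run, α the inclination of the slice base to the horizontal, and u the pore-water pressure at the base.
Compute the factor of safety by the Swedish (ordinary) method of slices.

FS = 1.04

Ordinary method of slices: FS = Σ[c'·Δl_i + (W_i cosα_i − u_i·Δl_i)·tanφ'] / Σ W_i sinα_i, with Δl_i = b_i / cosα_i.
Slice 1: Δl = 1.8/cos(-0.6°) = 1.800 m; N'_1 = 46·cos(-0.6°) − 12·1.800 = 24.4; c'Δl = 4.50; W sinα = -0.5
Slice 2: Δl = 3.0/cos19.0° = 3.173 m; N'_2 = 110·cos19.0° − 19·3.173 = 43.7; c'Δl = 7.93; W sinα = 35.8
Slice 3: Δl = 1.4/cos39.4° = 1.812 m; N'_3 = 18·cos39.4° − 2·1.812 = 10.3; c'Δl = 4.53; W sinα = 11.4
Σc'Δl = 17.0 kN/m; ΣN' = 78.4 kN/m; ΣW sinα = 46.8 kN/m
Resisting = 17.0 + 78.4·tan22.1° = 17.0 + 31.8 = 48.8 kN/m
FS = 48.8 / 46.8 = 1.044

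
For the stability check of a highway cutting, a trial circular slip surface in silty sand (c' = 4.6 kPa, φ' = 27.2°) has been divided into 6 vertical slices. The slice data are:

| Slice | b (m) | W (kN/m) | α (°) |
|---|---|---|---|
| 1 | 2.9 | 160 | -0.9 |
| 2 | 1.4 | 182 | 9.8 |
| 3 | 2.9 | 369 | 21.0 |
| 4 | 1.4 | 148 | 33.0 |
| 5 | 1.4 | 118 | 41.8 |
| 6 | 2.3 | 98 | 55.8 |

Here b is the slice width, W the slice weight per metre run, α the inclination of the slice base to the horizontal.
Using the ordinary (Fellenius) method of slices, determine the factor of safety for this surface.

FS = 1.39

Ordinary method of slices: FS = Σ[c'·Δl_i + (W_i cosα_i)·tanφ'] / Σ W_i sinα_i, with Δl_i = b_i / cosα_i.
Slice 1: Δl = 2.9/cos(-0.9°) = 2.900 m; N'_1 = 160·cos(-0.9°) = 160.0; c'Δl = 13.34; W sinα = -2.5
Slice 2: Δl = 1.4/cos9.8° = 1.421 m; N'_2 = 182·cos9.8° = 179.3; c'Δl = 6.54; W sinα = 31.0
Slice 3: Δl = 2.9/cos21.0° = 3.106 m; N'_3 = 369·cos21.0° = 344.5; c'Δl = 14.29; W sinα = 132.2
Slice 4: Δl = 1.4/cos33.0° = 1.669 m; N'_4 = 148·cos33.0° = 124.1; c'Δl = 7.68; W sinα = 80.6
Slice 5: Δl = 1.4/cos41.8° = 1.878 m; N'_5 = 118·cos41.8° = 88.0; c'Δl = 8.64; W sinα = 78.7
Slice 6: Δl = 2.3/cos55.8° = 4.092 m; N'_6 = 98·cos55.8° = 55.1; c'Δl = 18.82; W sinα = 81.1
Σc'Δl = 69.3 kN/m; ΣN' = 951.0 kN/m; ΣW sinα = 401.0 kN/m
Resisting = 69.3 + 951.0·tan27.2° = 69.3 + 488.7 = 558.0 kN/m
FS = 558.0 / 401.0 = 1.392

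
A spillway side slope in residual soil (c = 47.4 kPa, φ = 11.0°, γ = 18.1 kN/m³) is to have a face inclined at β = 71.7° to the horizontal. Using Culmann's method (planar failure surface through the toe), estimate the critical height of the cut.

H_c = 19.12 m

Culmann's analysis gives the critical failure plane at α_cr = (β + φ)/2 = (71.7 + 11.0)/2 = 41.4°, and the critical height
H_c = (4c/γ) · sinβ cosφ / [1 − cos(β − φ)]
    = (4·47.4/18.1) · sin71.7°·cos11.0° / [1 − cos(60.7°)]
    = 10.475 · 0.9494·0.9816 / [1 − 0.4894]
    = 10.475 · 0.9320 / 0.5106
    = 19.12 m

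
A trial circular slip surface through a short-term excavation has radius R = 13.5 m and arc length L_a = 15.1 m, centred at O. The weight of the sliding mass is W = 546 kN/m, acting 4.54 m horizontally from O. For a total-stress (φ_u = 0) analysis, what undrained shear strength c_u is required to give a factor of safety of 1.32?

c_u = 16.1 kPa

FS = c_u·L_a·R / (W·d), so c_u = FS·W·d / (L_a·R).
c_u = 1.32·546·4.54 / (15.10·13.5) = 3272.1 / 203.85 = 16.05 kPa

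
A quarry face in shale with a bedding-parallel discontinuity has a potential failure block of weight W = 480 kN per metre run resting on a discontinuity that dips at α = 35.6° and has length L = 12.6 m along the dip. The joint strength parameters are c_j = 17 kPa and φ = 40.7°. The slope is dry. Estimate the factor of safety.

Resolving the block weight along and normal to the plane and applying the Mohr–Coulomb strength on the joint:
N' = W cosα = 480·cos35.6° = 390.3 kN/m
Driving force T = W sinα = 480·sin35.6° = 279.4 kN/m
Resisting force R = c_j·L + N'·tanφ = 17·12.6 + 390.3·tan40.7° = 214.2 + 335.7 = 549.9 kN/m
FS = R / T = 549.9 / 279.4 = 1.968

FS = 1.97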